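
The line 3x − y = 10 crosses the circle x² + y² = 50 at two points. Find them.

(1, −7) and (5, 5)

Substitute y = 3x − 10:
10x² − 60x + 50 = 0  ⟹  x² − 6x + 5 = 0
x = 5 or x = 1, giving (5, 5) and (1, −7).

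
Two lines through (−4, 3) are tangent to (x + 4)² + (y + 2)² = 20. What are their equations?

Write the tangent as mx − y + (3 − m·(−4)) = 0 and set its distance from the centre to 2√5:
(0m − (−5))² = 20(m² + 1)
4m² − 1 = 0, so m = −1/2 or m = 1/2.
Through (−4, 3) these give x + 2y = 2 and x − 2y = −10.

x + 2y = 2 and x − 2y = −10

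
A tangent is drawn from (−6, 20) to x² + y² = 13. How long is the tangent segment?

The centre is (0, 0) and r = √13. The square of the distance from P to the centre is 36 + 400 = 436.
By the tangent–radius right angle, tangent length = √(|PO|² − r²) = √423 = 3√47.

3√47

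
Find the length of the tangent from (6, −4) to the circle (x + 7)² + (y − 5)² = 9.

√241

Centre (−7, 5), r² = 9. |PO|² = (13)² + (−9)² = 250.
By the tangent–radius right angle, tangent length = √(|PO|² − r²) = √241.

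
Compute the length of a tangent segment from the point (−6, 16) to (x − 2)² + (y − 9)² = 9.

2√26

The centre is (2, 9) and r = 3. The square of the distance from P to the centre is 64 + 49 = 113.
Power of the point: PT² = |PO|² − r² = 104, so PT = 2√26.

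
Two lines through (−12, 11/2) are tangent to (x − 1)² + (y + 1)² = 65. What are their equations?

Let a tangent through (−12, 11/2) have slope m. Its distance from (1, −1) must equal √65:
[m·(13) − (−13/2)]² = 65(m² + 1)
32m² + 52m − 7 = 0, so m = 1/8 or m = −7/4.
Through (−12, 11/2) these give x − 8y = −56 and 7x + 4y = −62.

x − 8y = −56 and 7x + 4y = −62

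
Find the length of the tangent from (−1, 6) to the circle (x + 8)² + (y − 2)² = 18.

√47

With centre O = (−8, 2), |OP|² = 65 and r² = 18.
Power of the point: PT² = |PO|² − r² = 47, so PT = √47.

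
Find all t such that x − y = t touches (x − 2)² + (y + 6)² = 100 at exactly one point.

t = 8 ± 10√2

The line touches the circle iff its distance from (2, −6) is 10:
|1·2 − 1·(−6) − t| / √2 = 10
|t − (8)| = 10√2.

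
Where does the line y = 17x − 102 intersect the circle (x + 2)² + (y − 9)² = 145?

From the line, y = 17x − 102. Substituting:
290x² − 3770x + 12180 = 0  ⟹  x² − 13x + 42 = 0
x = 7 or x = 6, giving (7, 17) and (6, 0).

(6, 0) and (7, 17)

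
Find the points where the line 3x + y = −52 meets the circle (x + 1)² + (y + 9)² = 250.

Express y = −3x − 52 and substitute into the circle:
10x² + 260x + 1600 = 0  ⟹  x² + 26x + 160 = 0
x = −10 or x = −16, giving (−10, −22) and (−16, −4).

(−16, −4) and (−10, −22)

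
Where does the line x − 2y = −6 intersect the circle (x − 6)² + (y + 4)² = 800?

(−22, −8) and (26, 16)

Express y = (6 + x)/2 and substitute into the circle:
5x² − 20x − 2860 = 0  ⟹  x² − 4x − 572 = 0
x = 26 or x = −22, giving (26, 16) and (−22, −8).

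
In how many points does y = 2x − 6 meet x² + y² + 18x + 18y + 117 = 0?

Centre (−9, −9), r² = 45. Distance² from centre to line = (−15)²/5 = 45.
Since d² = r², the line is tangent.

1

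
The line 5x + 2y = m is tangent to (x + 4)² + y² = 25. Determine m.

The line touches the circle iff its distance from (−4, 0) is 5:
|5·(−4) + 2·0 − m| / √29 = 5
|m − (−20)| = 5√29.

m = −20 ± 5√29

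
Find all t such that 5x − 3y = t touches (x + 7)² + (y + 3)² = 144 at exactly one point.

t = −26 ± 12√34

Tangency holds when the distance from the centre (−7, −3) to the line equals the radius 12:
|5·(−7) − 3·(−3) − t| / √34 = 12
|t − (−26)| = 12√34.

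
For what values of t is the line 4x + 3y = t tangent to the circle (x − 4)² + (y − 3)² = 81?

The line touches the circle iff its distance from (4, 3) is 9:
|4·4 + 3·3 − t| / √25 = 9
|t − (25)| = 9·5, so t = 70 or t = −20.

t = −20 or t = 70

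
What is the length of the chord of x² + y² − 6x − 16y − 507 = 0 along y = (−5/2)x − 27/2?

Centre (3, 8), r² = 580. Perpendicular distance d from centre to line = |58| / √29 = 58/√29.
Chord = 2√(r² − d²) = 2·√(464) = 8√29.

8√29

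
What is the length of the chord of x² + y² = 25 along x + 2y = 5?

The distance from (0, 0) to the line is 5/√5, and r² = 25.
Half the chord is √(r² − d²) = √(20), so the full chord is 4√5.

4√5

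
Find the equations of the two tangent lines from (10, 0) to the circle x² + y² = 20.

x − 2y = 10 and x + 2y = 10

Let a tangent through (10, 0) have slope m. Its distance from (0, 0) must equal 2√5:
[m·(−10) − (0)]² = 20(m² + 1)
4m² − 1 = 0, so m = 1/2 or m = −1/2.
With m = 1/2: x − 2y = 10. With m = −1/2: x + 2y = 10.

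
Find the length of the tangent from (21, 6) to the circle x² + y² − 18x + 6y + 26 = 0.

√161

Centre (9, −3), r² = 64. |PO|² = (12)² + (9)² = 225.
Power of the point: PT² = |PO|² − r² = 161, so PT = √161.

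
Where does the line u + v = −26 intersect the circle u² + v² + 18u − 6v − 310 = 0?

Substitute v = −u − 26:
2u² + 76u + 522 = 0  ⟹  u² + 38u + 261 = 0
u = −9 or u = −29, giving (−9, −17) and (−29, 3).

(−29, 3) and (−9, −17)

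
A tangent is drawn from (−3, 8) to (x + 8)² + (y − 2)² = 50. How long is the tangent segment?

With centre O = (−8, 2), |OP|² = 61 and r² = 50.
The tangent meets the radius at right angles, so tangent² = |PO|² − r² = 61 − 50 = 11.

√11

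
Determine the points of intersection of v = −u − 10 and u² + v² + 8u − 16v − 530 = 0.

From the line, v = −u − 10. Substituting:
2u² + 44u − 270 = 0  ⟹  u² + 22u − 135 = 0
u = 5 or u = −27, giving (5, −15) and (−27, 17).

(−27, 17) and (5, −15)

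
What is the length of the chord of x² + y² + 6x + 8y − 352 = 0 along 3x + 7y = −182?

From the line, y = (−182 − 3x)/7. Substituting:
58x² + 1218x + 5684 = 0  ⟹  x² + 21x + 98 = 0
x = −7 or x = −14, giving (−7, −23) and (−14, −20).
Chord length = distance between (−7, −23) and (−14, −20) = √58 = √58.

√58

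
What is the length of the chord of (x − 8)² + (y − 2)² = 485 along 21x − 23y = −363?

Centre (8, 2), r² = 485. Perpendicular distance d from centre to line = |485| / √970 = 485/√970.
Chord = 2√(r² − d²) = 2·√(485/2) = √970.

√970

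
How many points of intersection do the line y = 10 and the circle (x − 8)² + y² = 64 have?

Centre (8, 0), r² = 64. Distance² from centre to line = (−10)² = 100.
Since d² > r², the line lies outside the circle.

0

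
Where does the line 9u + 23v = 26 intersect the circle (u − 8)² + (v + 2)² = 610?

(−15, 7) and (31, −11)

Express v = (26 − 9u)/23 and substitute into the circle:
610u² − 9760u − 283650 = 0  ⟹  u² − 16u − 465 = 0
u = 31 or u = −15, giving (31, −11) and (−15, 7).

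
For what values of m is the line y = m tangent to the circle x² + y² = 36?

For a tangent, require d(centre, line) = r = 6.
|0·0 + 1·0 − m| / √1 = 6
|m| = 6, so m = 6 or m = −6.

m = −6 or m = 6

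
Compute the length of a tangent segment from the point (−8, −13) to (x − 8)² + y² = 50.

The centre is (8, 0) and r = 5√2. The square of the distance from P to the centre is 256 + 169 = 425.
The tangent meets the radius at right angles, so tangent² = |PO|² − r² = 425 − 50 = 375.

5√15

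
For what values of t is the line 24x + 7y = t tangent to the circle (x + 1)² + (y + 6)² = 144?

t = −366 or t = 234

The line touches the circle iff its distance from (−1, −6) is 12:
|24·(−1) + 7·(−6) − t| / √625 = 12
|t − (−66)| = 12·25, so t = 234 or t = −366.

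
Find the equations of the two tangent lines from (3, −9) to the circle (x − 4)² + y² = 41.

4x − 5y = 57 and 5x + 4y = −21

Write the tangent as mx − y + (−9 − m·(3)) = 0 and set its distance from the centre to √41:
(1m − (9))² = 41(m² + 1)
20m² + 9m − 20 = 0, so m = 4/5 or m = −5/4.
With m = 4/5: 4x − 5y = 57. With m = −5/4: 5x + 4y = −21.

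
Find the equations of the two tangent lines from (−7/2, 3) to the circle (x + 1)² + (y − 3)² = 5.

2x + y = −4 and 2x − y = −10

A line y − (3) = m(x − (−7/2)) is tangent when its distance from (−1, 3) is √5:
(5/2m − (0))² = 5(m² + 1)
m² − 4 = 0, so m = −2 or m = 2.
With m = −2: 2x + y = −4. With m = 2: 2x − y = −10.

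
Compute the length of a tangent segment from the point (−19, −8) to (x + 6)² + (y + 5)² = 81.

√97

The centre is (−6, −5) and r = 9. The square of the distance from P to the centre is 169 + 9 = 178.
The tangent meets the radius at right angles, so tangent² = |PO|² − r² = 178 − 81 = 97.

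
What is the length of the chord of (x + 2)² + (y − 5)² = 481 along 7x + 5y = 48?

Centre (−2, 5), r² = 481. Perpendicular distance d from centre to line = |−37| / √74 = 37/√74.
Half the chord is √(r² − d²) = √(925/2), so the full chord is 5√74.

5√74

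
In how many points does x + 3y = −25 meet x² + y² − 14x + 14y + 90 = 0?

Substituting the line into the circle gives 10x² − 118x + 385 = 0.
Discriminant = (−118)² − 4·10·(385) = −1476 < 0.
No real roots: the line does not meet the circle.

0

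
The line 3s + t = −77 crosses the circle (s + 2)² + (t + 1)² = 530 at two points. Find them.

From the line, t = −3s − 77. Substituting:
10s² + 460s + 5250 = 0  ⟹  s² + 46s + 525 = 0
s = −21 or s = −25, giving (−21, −14) and (−25, −2).

(−25, −2) and (−21, −14)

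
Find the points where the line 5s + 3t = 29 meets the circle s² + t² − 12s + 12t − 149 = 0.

Substitute t = (29 − 5s)/3:
34s² − 578s + 544 = 0  ⟹  s² − 17s + 16 = 0
s = 16 or s = 1, giving (16, −17) and (1, 8).

(1, 8) and (16, −17)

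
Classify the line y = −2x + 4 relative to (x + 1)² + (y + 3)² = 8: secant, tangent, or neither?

d² = (2·(−1) + 1·(−3) − (4))²/5 = 81/5; r² = 8.
Since d² > r², the line lies outside the circle.

neither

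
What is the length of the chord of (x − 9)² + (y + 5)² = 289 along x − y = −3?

17√2

From the line, y = x + 3. Substituting:
2x² − 2x − 144 = 0  ⟹  x² − x − 72 = 0
x = 9 or x = −8, giving (9, 12) and (−8, −5).
Chord length = distance between (9, 12) and (−8, −5) = √578 = 17√2.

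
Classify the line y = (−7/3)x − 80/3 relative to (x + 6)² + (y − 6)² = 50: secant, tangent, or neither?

Centre (−6, 6), r² = 50. Distance² from centre to line = (56)²/58 = 1568/29.
Since d² > r², the line lies outside the circle.

neither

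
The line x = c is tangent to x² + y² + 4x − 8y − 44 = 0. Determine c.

c = −10 or c = 6

Tangency holds when the distance from the centre (−2, 4) to the line equals the radius 8:
|1·(−2) + 0·4 − c| / √1 = 8
|c − (−2)| = 8, so c = 6 or c = −10.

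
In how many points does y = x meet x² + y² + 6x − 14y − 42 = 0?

Centre (−3, 7), r² = 100. Distance² from centre to line = (−10)²/2 = 50.
Since d² < r², the line cuts the circle twice.

2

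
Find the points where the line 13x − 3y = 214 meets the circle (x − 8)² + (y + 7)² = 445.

(10, −28) and (19, 11)

Express y = (−214 + 13x)/3 and substitute into the circle:
178x² − 5162x + 33820 = 0  ⟹  x² − 29x + 190 = 0
x = 19 or x = 10, giving (19, 11) and (10, −28).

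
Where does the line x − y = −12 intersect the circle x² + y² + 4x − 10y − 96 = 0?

(−12, 0) and (3, 15)

Express y = x + 12 and substitute into the circle:
2x² + 18x − 72 = 0  ⟹  x² + 9x − 36 = 0
x = 3 or x = −12, giving (3, 15) and (−12, 0).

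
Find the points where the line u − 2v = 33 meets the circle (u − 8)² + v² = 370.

(−1, −17) and (27, −3)

Express v = (−33 + u)/2 and substitute into the circle:
5u² − 130u − 135 = 0  ⟹  u² − 26u − 27 = 0
u = 27 or u = −1, giving (27, −3) and (−1, −17).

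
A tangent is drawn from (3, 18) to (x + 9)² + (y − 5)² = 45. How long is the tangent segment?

The centre is (−9, 5) and r = 3√5. The square of the distance from P to the centre is 144 + 169 = 313.
By the tangent–radius right angle, tangent length = √(|PO|² − r²) = √268 = 2√67.

2√67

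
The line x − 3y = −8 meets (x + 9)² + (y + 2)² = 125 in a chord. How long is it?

Centre (−9, −2), r² = 125. Perpendicular distance d from centre to line = |5| / √10 = 5/√10.
Chord = 2√(r² − d²) = 2·√(245/2) = 7√10.

7√10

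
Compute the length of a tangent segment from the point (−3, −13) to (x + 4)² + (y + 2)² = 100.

√22

The centre is (−4, −2) and r = 10. The square of the distance from P to the centre is 1 + 121 = 122.
The tangent meets the radius at right angles, so tangent² = |PO|² − r² = 122 − 100 = 22.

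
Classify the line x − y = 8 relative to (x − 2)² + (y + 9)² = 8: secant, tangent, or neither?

secant

Substituting the line into the circle gives 2x² − 2x − 3 = 0.
Discriminant = (−2)² − 4·2·(−3) = 28 > 0.
Two real roots: the line is a secant.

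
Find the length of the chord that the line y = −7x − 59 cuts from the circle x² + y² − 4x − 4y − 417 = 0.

25√2

From the line, y = −7x − 59. Substituting:
50x² + 850x + 3300 = 0  ⟹  x² + 17x + 66 = 0
x = −6 or x = −11, giving (−6, −17) and (−11, 18).
|(−6, −17) − (−11, 18)| = √((5)² + (−35)²) = 25√2.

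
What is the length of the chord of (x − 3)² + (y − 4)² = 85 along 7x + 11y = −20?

Centre (3, 4), r² = 85. Perpendicular distance d from centre to line = |85| / √170 = 85/√170.
Half the chord is √(r² − d²) = √(85/2), so the full chord is √170.

√170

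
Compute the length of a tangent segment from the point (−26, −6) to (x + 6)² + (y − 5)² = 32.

√489

With centre O = (−6, 5), |OP|² = 521 and r² = 32.
The tangent meets the radius at right angles, so tangent² = |PO|² − r² = 521 − 32 = 489.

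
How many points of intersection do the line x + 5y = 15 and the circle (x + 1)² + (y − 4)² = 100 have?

2

d² = (1·(−1) + 5·4 − (15))²/26 = 8/13; r² = 100.
Since d² < r², the line cuts the circle twice.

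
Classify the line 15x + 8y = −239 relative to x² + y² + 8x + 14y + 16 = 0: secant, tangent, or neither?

Centre (−4, −7), r² = 49. Distance² from centre to line = (123)²/289 = 15129/289.
Since d² > r², the line lies outside the circle.

neither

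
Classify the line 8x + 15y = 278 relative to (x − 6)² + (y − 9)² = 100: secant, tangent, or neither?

secant

Substituting the line into the circle gives 289x² − 4988x + 6049 = 0.
Discriminant = (−4988)² − 4·289·(6049) = 17887500 > 0.
Two real roots: the line is a secant.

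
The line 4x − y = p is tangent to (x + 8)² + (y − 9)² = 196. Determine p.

p = −41 ± 14√17

For a tangent, require d(centre, line) = r = 14.
|4·(−8) − 1·9 − p| / √17 = 14
|p − (−41)| = 14√17.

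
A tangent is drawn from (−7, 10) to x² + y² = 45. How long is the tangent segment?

2√26

The centre is (0, 0) and r = 3√5. The square of the distance from P to the centre is 49 + 100 = 149.
Power of the point: PT² = |PO|² − r² = 104, so PT = 2√26.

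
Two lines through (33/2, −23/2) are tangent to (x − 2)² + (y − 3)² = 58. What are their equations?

Let a tangent through (33/2, −23/2) have slope m. Its distance from (2, 3) must equal √58:
(−29/2m − (29/2))² = 58(m² + 1)
21m² + 58m + 21 = 0, so m = −7/3 or m = −3/7.
Through (33/2, −23/2) these give 7x + 3y = 81 and 3x + 7y = −31.

7x + 3y = 81 and 3x + 7y = −31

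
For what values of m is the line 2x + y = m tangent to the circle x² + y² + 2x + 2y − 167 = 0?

m = −3 ± 13√5

For a tangent, require d(centre, line) = r = 13.
|2·(−1) + 1·(−1) − m| / √5 = 13
|m − (−3)| = 13√5.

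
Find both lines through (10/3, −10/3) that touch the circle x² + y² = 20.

Write the tangent as mx − y + (−10/3 − m·(10/3)) = 0 and set its distance from the centre to 2√5:
(−10/3m − (10/3))² = 20(m² + 1)
2m² − 5m + 2 = 0, so m = 2 or m = 1/2.
Through (10/3, −10/3) these give 2x − y = 10 and x − 2y = 10.

2x − y = 10 and x − 2y = 10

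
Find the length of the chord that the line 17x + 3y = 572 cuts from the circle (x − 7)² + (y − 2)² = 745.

Centre (7, 2), r² = 745. Perpendicular distance d from centre to line = |−447| / √298 = 447/√298.
Half the chord is √(r² − d²) = √(149/2), so the full chord is √298.

√298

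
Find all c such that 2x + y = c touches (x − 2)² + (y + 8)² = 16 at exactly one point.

c = −4 ± 4√5

For a tangent, require d(centre, line) = r = 4.
|2·2 + 1·(−8) − c| / √5 = 4
|c − (−4)| = 4√5.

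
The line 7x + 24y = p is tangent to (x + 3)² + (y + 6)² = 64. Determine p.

For a tangent, require d(centre, line) = r = 8.
|7·(−3) + 24·(−6) − p| / √625 = 8
|p − (−165)| = 8·25, so p = 35 or p = −365.

p = −365 or p = 35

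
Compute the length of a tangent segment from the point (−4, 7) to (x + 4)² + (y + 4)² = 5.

The centre is (−4, −4) and r = √5. The square of the distance from P to the centre is 0 + 121 = 121.
Power of the point: PT² = |PO|² − r² = 116, so PT = 2√29.

2√29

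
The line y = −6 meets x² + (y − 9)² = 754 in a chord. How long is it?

46

From the line, y = −6. Substituting:
x² − 529 = 0
x = 23 or x = −23, giving (23, −6) and (−23, −6).
|(23, −6) − (−23, −6)| = √((46)² + (0)²) = 46.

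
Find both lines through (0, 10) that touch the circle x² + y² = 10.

3x + y = 10 and 3x − y = −10

A line y − (10) = m(x − (0)) is tangent when its distance from (0, 0) is √10:
[m·(0) − (−10)]² = 10(m² + 1)
m² − 9 = 0, so m = −3 or m = 3.
Through (0, 10) these give 3x + y = 10 and 3x − y = −10.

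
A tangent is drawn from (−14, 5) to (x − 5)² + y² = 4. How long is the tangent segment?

With centre O = (5, 0), |OP|² = 386 and r² = 4.
By the tangent–radius right angle, tangent length = √(|PO|² − r²) = √382.

√382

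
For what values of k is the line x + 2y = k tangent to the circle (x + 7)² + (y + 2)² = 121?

k = −11 ± 11√5

The line touches the circle iff its distance from (−7, −2) is 11:
|1·(−7) + 2·(−2) − k| / √5 = 11
|k − (−11)| = 11√5.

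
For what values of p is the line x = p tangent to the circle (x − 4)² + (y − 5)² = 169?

p = −9 or p = 17

Tangency holds when the distance from the centre (4, 5) to the line equals the radius 13:
|1·4 + 0·5 − p| / √1 = 13
|p − (4)| = 13, so p = 17 or p = −9.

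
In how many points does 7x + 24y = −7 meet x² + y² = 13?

Substituting the line into the circle gives 625x² + 98x − 7439 = 0.
Discriminant = (98)² − 4·625·(−7439) = 18607104 > 0.
Two real roots: the line is a secant.

2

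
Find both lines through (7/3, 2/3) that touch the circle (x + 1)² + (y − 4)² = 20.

x − 2y = 1 and 2x − y = 4

Write the tangent as mx − y + (2/3 − m·(7/3)) = 0 and set its distance from the centre to 2√5:
[m·(−10/3) − (10/3)]² = 20(m² + 1)
2m² − 5m + 2 = 0, so m = 1/2 or m = 2.
Through (7/3, 2/3) these give x − 2y = 1 and 2x − y = 4.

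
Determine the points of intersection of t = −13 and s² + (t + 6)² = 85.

Substitute t = −13:
s² − 36 = 0
s = 6 or s = −6, giving (6, −13) and (−6, −13).

(−6, −13) and (6, −13)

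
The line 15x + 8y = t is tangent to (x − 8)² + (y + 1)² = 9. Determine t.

For a tangent, require d(centre, line) = r = 3.
|15·8 + 8·(−1) − t| / √289 = 3
|t − (112)| = 3·17, so t = 163 or t = 61.

t = 61 or t = 163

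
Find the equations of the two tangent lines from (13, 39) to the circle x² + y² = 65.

7x − 4y = −65 and 8x − y = 65

A line y − (39) = m(x − (13)) is tangent when its distance from (0, 0) is √65:
(−13m − (−39))² = 65(m² + 1)
4m² − 39m + 56 = 0, so m = 7/4 or m = 8.
Through (13, 39) these give 7x − 4y = −65 and 8x − y = 65.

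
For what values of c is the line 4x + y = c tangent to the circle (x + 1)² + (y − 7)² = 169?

For a tangent, require d(centre, line) = r = 13.
|4·(−1) + 1·7 − c| / √17 = 13
|c − (3)| = 13√17.

c = 3 ± 13√17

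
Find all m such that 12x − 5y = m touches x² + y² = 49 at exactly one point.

Tangency holds when the distance from the centre (0, 0) to the line equals the radius 7:
|12·0 − 5·0 − m| / √169 = 7
|m| = 7·13, so m = 91 or m = −91.

m = −91 or m = 91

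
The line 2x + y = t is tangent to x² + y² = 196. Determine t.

t = ±14√5

For a tangent, require d(centre, line) = r = 14.
|2·0 + 1·0 − t| / √5 = 14
|t| = 14√5.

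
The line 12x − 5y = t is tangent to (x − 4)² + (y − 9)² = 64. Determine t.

t = −101 or t = 107

For a tangent, require d(centre, line) = r = 8.
|12·4 − 5·9 − t| / √169 = 8
|t − (3)| = 8·13, so t = 107 or t = −101.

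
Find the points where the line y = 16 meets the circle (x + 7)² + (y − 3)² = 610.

(−28, 16) and (14, 16)

From the line, y = 16. Substituting:
x² + 14x − 392 = 0
x = 14 or x = −28, giving (14, 16) and (−28, 16).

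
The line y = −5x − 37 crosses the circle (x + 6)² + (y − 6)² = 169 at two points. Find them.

(−11, 18) and (−6, −7)

Express y = −5x − 37 and substitute into the circle:
26x² + 442x + 1716 = 0  ⟹  x² + 17x + 66 = 0
x = −6 or x = −11, giving (−6, −7) and (−11, 18).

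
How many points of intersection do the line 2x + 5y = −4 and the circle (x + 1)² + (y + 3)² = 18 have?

2

Centre (−1, −3), r² = 18. Distance² from centre to line = (−13)²/29 = 169/29.
Since d² < r², the line cuts the circle twice.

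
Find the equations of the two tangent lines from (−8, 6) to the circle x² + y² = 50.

7x + y = −50 and x − 7y = −50

Let a tangent through (−8, 6) have slope m. Its distance from (0, 0) must equal 5√2:
[m·(8) − (−6)]² = 50(m² + 1)
7m² + 48m − 7 = 0, so m = −7 or m = 1/7.
With m = −7: 7x + y = −50. With m = 1/7: x − 7y = −50.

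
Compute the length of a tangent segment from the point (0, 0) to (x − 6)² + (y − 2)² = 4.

6

The centre is (6, 2) and r = 2. The square of the distance from P to the centre is 36 + 4 = 40.
The tangent meets the radius at right angles, so tangent² = |PO|² − r² = 40 − 4 = 36.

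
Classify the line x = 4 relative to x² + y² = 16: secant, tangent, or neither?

tangent

d² = (1·0 + 0·0 − (4))² = 16; r² = 16.
Since d² = r², the line is tangent.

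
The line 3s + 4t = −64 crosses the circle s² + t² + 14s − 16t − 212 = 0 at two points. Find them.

From the line, t = (−64 − 3s)/4. Substituting:
25s² + 800s + 4800 = 0  ⟹  s² + 32s + 192 = 0
s = −8 or s = −24, giving (−8, −10) and (−24, 2).

(−24, 2) and (−8, −10)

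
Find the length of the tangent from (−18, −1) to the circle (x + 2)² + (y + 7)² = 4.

The centre is (−2, −7) and r = 2. The square of the distance from P to the centre is 256 + 36 = 292.
By the tangent–radius right angle, tangent length = √(|PO|² − r²) = √288 = 12√2.

12√2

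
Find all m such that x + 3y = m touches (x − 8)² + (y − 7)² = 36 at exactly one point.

Tangency holds when the distance from the centre (8, 7) to the line equals the radius 6:
|1·8 + 3·7 − m| / √10 = 6
|m − (29)| = 6√10.

m = 29 ± 6√10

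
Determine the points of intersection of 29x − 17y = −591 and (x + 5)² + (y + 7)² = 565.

Substitute y = (591 + 29x)/17:
1130x² + 44070x + 348040 = 0  ⟹  x² + 39x + 308 = 0
x = −11 or x = −28, giving (−11, 16) and (−28, −13).

(−28, −13) and (−11, 16)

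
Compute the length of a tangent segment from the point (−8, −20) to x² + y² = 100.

The centre is (0, 0) and r = 10. The square of the distance from P to the centre is 64 + 400 = 464.
Power of the point: PT² = |PO|² − r² = 364, so PT = 2√91.

2√91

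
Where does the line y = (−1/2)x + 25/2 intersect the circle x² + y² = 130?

Substitute y = (25 − x)/2:
5x² − 50x + 105 = 0  ⟹  x² − 10x + 21 = 0
x = 7 or x = 3, giving (7, 9) and (3, 11).

(3, 11) and (7, 9)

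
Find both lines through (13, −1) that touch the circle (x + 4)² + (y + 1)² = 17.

Let a tangent through (13, −1) have slope m. Its distance from (−4, −1) must equal √17:
(−17m − (0))² = 17(m² + 1)
16m² − 1 = 0, so m = −1/4 or m = 1/4.
With m = −1/4: x + 4y = 9. With m = 1/4: x − 4y = 17.

x + 4y = 9 and x − 4y = 17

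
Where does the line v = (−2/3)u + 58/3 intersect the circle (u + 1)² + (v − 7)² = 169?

Express v = (58 − 2u)/3 and substitute into the circle:
13u² − 130u − 143 = 0  ⟹  u² − 10u − 11 = 0
u = 11 or u = −1, giving (11, 12) and (−1, 20).

(−1, 20) and (11, 12)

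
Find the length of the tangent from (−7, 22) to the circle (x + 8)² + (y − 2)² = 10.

√391

Centre (−8, 2), r² = 10. |PO|² = (1)² + (20)² = 401.
By the tangent–radius right angle, tangent length = √(|PO|² − r²) = √391.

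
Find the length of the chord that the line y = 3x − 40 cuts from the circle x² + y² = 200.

Express y = 3x − 40 and substitute into the circle:
10x² − 240x + 1400 = 0  ⟹  x² − 24x + 140 = 0
x = 14 or x = 10, giving (14, 2) and (10, −10).
|(14, 2) − (10, −10)| = √((4)² + (12)²) = 4√10.

4√10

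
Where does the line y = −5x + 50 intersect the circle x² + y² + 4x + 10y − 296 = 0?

Substitute y = −5x + 50:
26x² − 546x + 2704 = 0  ⟹  x² − 21x + 104 = 0
x = 13 or x = 8, giving (13, −15) and (8, 10).

(8, 10) and (13, −15)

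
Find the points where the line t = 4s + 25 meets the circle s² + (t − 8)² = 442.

(−9, −11) and (1, 29)

From the line, t = 4s + 25. Substituting:
17s² + 136s − 153 = 0  ⟹  s² + 8s − 9 = 0
s = 1 or s = −9, giving (1, 29) and (−9, −11).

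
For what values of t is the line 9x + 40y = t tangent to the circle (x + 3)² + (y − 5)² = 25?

Tangency holds when the distance from the centre (−3, 5) to the line equals the radius 5:
|9·(−3) + 40·5 − t| / √1681 = 5
|t − (173)| = 5·41, so t = 378 or t = −32.

t = −32 or t = 378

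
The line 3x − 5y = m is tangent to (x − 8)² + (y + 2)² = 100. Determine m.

Tangency holds when the distance from the centre (8, −2) to the line equals the radius 10:
|3·8 − 5·(−2) − m| / √34 = 10
|m − (34)| = 10√34.

m = 34 ± 10√34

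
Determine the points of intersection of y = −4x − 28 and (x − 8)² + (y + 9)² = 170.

Express y = −4x − 28 and substitute into the circle:
17x² + 136x + 255 = 0  ⟹  x² + 8x + 15 = 0
x = −3 or x = −5, giving (−3, −16) and (−5, −8).

(−5, −8) and (−3, −16)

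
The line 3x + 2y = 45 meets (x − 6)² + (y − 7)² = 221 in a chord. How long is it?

8√13

From the line, y = (45 − 3x)/2. Substituting:
13x² − 234x + 221 = 0  ⟹  x² − 18x + 17 = 0
x = 17 or x = 1, giving (17, −3) and (1, 21).
|(17, −3) − (1, 21)| = √((16)² + (−24)²) = 8√13.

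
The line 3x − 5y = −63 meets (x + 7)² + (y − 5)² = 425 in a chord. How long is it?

7√34

From the line, y = (63 + 3x)/5. Substituting:
34x² + 578x − 7956 = 0  ⟹  x² + 17x − 234 = 0
x = 9 or x = −26, giving (9, 18) and (−26, −3).
|(9, 18) − (−26, −3)| = √((35)² + (21)²) = 7√34.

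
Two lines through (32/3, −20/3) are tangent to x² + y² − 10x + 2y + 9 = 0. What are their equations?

4x + y = 36 and x + 4y = −16

Let a tangent through (32/3, −20/3) have slope m. Its distance from (5, −1) must equal √17:
[m·(−17/3) − (17/3)]² = 17(m² + 1)
4m² + 17m + 4 = 0, so m = −4 or m = −1/4.
With m = −4: 4x + y = 36. With m = −1/4: x + 4y = −16.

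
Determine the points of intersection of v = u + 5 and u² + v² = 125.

Substitute v = u + 5:
2u² + 10u − 100 = 0  ⟹  u² + 5u − 50 = 0
u = 5 or u = −10, giving (5, 10) and (−10, −5).

(−10, −5) and (5, 10)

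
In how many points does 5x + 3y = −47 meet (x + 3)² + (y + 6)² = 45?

2

Centre (−3, −6), r² = 45. Distance² from centre to line = (14)²/34 = 98/17.
Since d² < r², the line cuts the circle twice.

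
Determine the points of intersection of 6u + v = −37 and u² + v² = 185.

Express v = −6u − 37 and substitute into the circle:
37u² + 444u + 1184 = 0  ⟹  u² + 12u + 32 = 0
u = −4 or u = −8, giving (−4, −13) and (−8, 11).

(−8, 11) and (−4, −13)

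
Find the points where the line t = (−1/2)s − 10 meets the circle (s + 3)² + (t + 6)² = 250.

(−18, −1) and (10, −15)

Substitute t = (−20 − s)/2:
5s² + 40s − 900 = 0  ⟹  s² + 8s − 180 = 0
s = 10 or s = −18, giving (10, −15) and (−18, −1).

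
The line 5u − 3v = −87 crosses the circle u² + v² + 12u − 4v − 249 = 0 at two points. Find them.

(−21, −6) and (−6, 19)

From the line, v = (87 + 5u)/3. Substituting:
34u² + 918u + 4284 = 0  ⟹  u² + 27u + 126 = 0
u = −6 or u = −21, giving (−6, 19) and (−21, −6).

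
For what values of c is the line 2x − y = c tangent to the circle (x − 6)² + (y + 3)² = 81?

c = 15 ± 9√5

The line touches the circle iff its distance from (6, −3) is 9:
|2·6 − 1·(−3) − c| / √5 = 9
|c − (15)| = 9√5.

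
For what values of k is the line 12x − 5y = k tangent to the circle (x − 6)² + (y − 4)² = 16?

For a tangent, require d(centre, line) = r = 4.
|12·6 − 5·4 − k| / √169 = 4
|k − (52)| = 4·13, so k = 104 or k = 0.

k = 0 or k = 104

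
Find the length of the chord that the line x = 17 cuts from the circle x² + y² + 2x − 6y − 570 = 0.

The distance from (−1, 3) to the line is 18, and r² = 580.
Chord = 2√(r² − d²) = 2·√(256) = 32.

32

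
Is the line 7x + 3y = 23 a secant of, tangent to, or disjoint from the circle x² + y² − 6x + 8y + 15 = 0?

secant

Substituting the line into the circle gives 58x² − 544x + 1216 = 0.
Discriminant = (−544)² − 4·58·(1216) = 13824 > 0.
Two real roots: the line is a secant.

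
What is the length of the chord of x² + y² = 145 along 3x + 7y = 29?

Express y = (29 − 3x)/7 and substitute into the circle:
58x² − 174x − 6264 = 0  ⟹  x² − 3x − 108 = 0
x = 12 or x = −9, giving (12, −1) and (−9, 8).
Chord length = distance between (12, −1) and (−9, 8) = √522 = 3√58.

3√58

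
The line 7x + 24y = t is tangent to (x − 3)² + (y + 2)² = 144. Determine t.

For a tangent, require d(centre, line) = r = 12.
|7·3 + 24·(−2) − t| / √625 = 12
|t − (−27)| = 12·25, so t = 273 or t = −327.

t = −327 or t = 273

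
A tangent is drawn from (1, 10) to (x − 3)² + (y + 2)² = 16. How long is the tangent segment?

Centre (3, −2), r² = 16. |PO|² = (−2)² + (12)² = 148.
By the tangent–radius right angle, tangent length = √(|PO|² − r²) = √132 = 2√33.

2√33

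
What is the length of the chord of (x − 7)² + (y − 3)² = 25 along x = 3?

6

The line gives x = 3. Substituting into the circle:
y² − 6y = 0
y = 6 or y = 0, giving (3, 6) and (3, 0).
Chord length = distance between (3, 6) and (3, 0) = √36 = 6.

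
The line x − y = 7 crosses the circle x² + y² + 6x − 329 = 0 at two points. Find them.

Express y = x − 7 and substitute into the circle:
2x² − 8x − 280 = 0  ⟹  x² − 4x − 140 = 0
x = 14 or x = −10, giving (14, 7) and (−10, −17).

(−10, −17) and (14, 7)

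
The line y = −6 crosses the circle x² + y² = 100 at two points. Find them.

(−8, −6) and (8, −6)

Express y = −6 and substitute into the circle:
x² − 64 = 0
x = 8 or x = −8, giving (8, −6) and (−8, −6).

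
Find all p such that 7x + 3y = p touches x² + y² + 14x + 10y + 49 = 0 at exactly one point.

Tangency holds when the distance from the centre (−7, −5) to the line equals the radius 5:
|7·(−7) + 3·(−5) − p| / √58 = 5
|p − (−64)| = 5√58.

p = −64 ± 5√58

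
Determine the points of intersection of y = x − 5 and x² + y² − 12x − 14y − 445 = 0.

(−7, −12) and (25, 20)

Express y = x − 5 and substitute into the circle:
2x² − 36x − 350 = 0  ⟹  x² − 18x − 175 = 0
x = 25 or x = −7, giving (25, 20) and (−7, −12).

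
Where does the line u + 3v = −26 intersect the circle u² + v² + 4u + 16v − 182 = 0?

(−17, −3) and (13, −13)

Substitute v = (−26 − u)/3:
10u² + 40u − 2210 = 0  ⟹  u² + 4u − 221 = 0
u = 13 or u = −17, giving (13, −13) and (−17, −3).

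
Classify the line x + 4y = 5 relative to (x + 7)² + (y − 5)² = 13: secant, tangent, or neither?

Centre (−7, 5), r² = 13. Distance² from centre to line = (8)²/17 = 64/17.
Since d² < r², the line cuts the circle twice.

secant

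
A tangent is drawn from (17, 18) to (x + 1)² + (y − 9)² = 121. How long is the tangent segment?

2√71

With centre O = (−1, 9), |OP|² = 405 and r² = 121.
Power of the point: PT² = |PO|² − r² = 284, so PT = 2√71.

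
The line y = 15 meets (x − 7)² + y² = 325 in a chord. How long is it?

20

Express y = 15 and substitute into the circle:
x² − 14x − 51 = 0
x = 17 or x = −3, giving (17, 15) and (−3, 15).
|(17, 15) − (−3, 15)| = √((20)² + (0)²) = 20.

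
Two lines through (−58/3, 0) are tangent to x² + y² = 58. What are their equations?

A line y − (0) = m(x − (−58/3)) is tangent when its distance from (0, 0) is √58:
(58/3m − (0))² = 58(m² + 1)
49m² − 9 = 0, so m = 3/7 or m = −3/7.
Through (−58/3, 0) these give 3x − 7y = −58 and 3x + 7y = −58.

3x − 7y = −58 and 3x + 7y = −58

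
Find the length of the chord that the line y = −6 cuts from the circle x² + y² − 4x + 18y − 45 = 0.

22

The distance from (2, −9) to the line is 3, and r² = 130.
Half the chord is √(r² − d²) = √(121), so the full chord is 22.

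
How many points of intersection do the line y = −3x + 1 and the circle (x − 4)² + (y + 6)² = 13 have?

2

d² = (3·4 + 1·(−6) − (1))²/10 = 5/2; r² = 13.
Since d² < r², the line cuts the circle twice.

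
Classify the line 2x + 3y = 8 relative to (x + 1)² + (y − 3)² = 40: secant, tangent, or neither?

secant

Centre (−1, 3), r² = 40. Distance² from centre to line = (−1)²/13 = 1/13.
Since d² < r², the line cuts the circle twice.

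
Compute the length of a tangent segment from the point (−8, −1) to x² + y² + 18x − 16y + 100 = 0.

The centre is (−9, 8) and r = 3√5. The square of the distance from P to the centre is 1 + 81 = 82.
Power of the point: PT² = |PO|² − r² = 37, so PT = √37.

√37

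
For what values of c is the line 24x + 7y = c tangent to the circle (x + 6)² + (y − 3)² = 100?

c = −373 or c = 127

For a tangent, require d(centre, line) = r = 10.
|24·(−6) + 7·3 − c| / √625 = 10
|c − (−123)| = 10·25, so c = 127 or c = −373.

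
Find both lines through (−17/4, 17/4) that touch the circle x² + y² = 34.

5x − 3y = −34 and 3x − 5y = −34

A line y − (17/4) = m(x − (−17/4)) is tangent when its distance from (0, 0) is √34:
(17/4m − (−17/4))² = 34(m² + 1)
15m² − 34m + 15 = 0, so m = 5/3 or m = 3/5.
With m = 5/3: 5x − 3y = −34. With m = 3/5: 3x − 5y = −34.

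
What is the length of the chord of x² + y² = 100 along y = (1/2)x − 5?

8√5

Express y = (−10 + x)/2 and substitute into the circle:
5x² − 20x − 300 = 0  ⟹  x² − 4x − 60 = 0
x = 10 or x = −6, giving (10, 0) and (−6, −8).
Chord length = distance between (10, 0) and (−6, −8) = √320 = 8√5.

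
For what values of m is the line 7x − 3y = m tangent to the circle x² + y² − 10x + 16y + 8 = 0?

For a tangent, require d(centre, line) = r = 9.
|7·5 − 3·(−8) − m| / √58 = 9
|m − (59)| = 9√58.

m = 59 ± 9√58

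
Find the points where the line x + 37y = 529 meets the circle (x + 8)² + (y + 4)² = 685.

(−26, 15) and (11, 14)

Substitute y = (529 − x)/37:
1370x² + 20550x − 391820 = 0  ⟹  x² + 15x − 286 = 0
x = 11 or x = −26, giving (11, 14) and (−26, 15).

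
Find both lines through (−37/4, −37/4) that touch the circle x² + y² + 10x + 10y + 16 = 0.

A line y − (−37/4) = m(x − (−37/4)) is tangent when its distance from (−5, −5) is √34:
(17/4m − (17/4))² = 34(m² + 1)
15m² + 34m + 15 = 0, so m = −3/5 or m = −5/3.
With m = −3/5: 3x + 5y = −74. With m = −5/3: 5x + 3y = −74.

3x + 5y = −74 and 5x + 3y = −74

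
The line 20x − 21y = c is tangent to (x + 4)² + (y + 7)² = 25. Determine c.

For a tangent, require d(centre, line) = r = 5.
|20·(−4) − 21·(−7) − c| / √841 = 5
|c − (67)| = 5·29, so c = 212 or c = −78.

c = −78 or c = 212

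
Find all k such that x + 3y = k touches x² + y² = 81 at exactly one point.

k = ±9√10

Tangency holds when the distance from the centre (0, 0) to the line equals the radius 9:
|1·0 + 3·0 − k| / √10 = 9
|k| = 9√10.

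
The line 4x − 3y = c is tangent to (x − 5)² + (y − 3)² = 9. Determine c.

Tangency holds when the distance from the centre (5, 3) to the line equals the radius 3:
|4·5 − 3·3 − c| / √25 = 3
|c − (11)| = 3·5, so c = 26 or c = −4.

c = −4 or c = 26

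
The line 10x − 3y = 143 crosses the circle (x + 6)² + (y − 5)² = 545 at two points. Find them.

Express y = (−143 + 10x)/3 and substitute into the circle:
109x² − 3052x + 20383 = 0  ⟹  x² − 28x + 187 = 0
x = 17 or x = 11, giving (17, 9) and (11, −11).

(11, −11) and (17, 9)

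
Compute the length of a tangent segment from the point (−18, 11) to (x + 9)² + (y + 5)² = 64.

√273

With centre O = (−9, −5), |OP|² = 337 and r² = 64.
By the tangent–radius right angle, tangent length = √(|PO|² − r²) = √273.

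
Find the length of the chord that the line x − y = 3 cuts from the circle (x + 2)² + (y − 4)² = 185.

17√2

The distance from (−2, 4) to the line is 9/√2, and r² = 185.
Half the chord is √(r² − d²) = √(289/2), so the full chord is 17√2.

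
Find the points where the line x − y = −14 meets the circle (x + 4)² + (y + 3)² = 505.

(−25, −11) and (4, 18)

Express y = x + 14 and substitute into the circle:
2x² + 42x − 200 = 0  ⟹  x² + 21x − 100 = 0
x = 4 or x = −25, giving (4, 18) and (−25, −11).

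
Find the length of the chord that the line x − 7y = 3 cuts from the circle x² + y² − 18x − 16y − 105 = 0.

20√2

Express y = (−3 + x)/7 and substitute into the circle:
50x² − 1000x − 4800 = 0  ⟹  x² − 20x − 96 = 0
x = 24 or x = −4, giving (24, 3) and (−4, −1).
|(24, 3) − (−4, −1)| = √((28)² + (4)²) = 20√2.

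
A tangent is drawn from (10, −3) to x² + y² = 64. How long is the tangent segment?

3√5

Centre (0, 0), r² = 64. |PO|² = (10)² + (−3)² = 109.
The tangent meets the radius at right angles, so tangent² = |PO|² − r² = 109 − 64 = 45.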